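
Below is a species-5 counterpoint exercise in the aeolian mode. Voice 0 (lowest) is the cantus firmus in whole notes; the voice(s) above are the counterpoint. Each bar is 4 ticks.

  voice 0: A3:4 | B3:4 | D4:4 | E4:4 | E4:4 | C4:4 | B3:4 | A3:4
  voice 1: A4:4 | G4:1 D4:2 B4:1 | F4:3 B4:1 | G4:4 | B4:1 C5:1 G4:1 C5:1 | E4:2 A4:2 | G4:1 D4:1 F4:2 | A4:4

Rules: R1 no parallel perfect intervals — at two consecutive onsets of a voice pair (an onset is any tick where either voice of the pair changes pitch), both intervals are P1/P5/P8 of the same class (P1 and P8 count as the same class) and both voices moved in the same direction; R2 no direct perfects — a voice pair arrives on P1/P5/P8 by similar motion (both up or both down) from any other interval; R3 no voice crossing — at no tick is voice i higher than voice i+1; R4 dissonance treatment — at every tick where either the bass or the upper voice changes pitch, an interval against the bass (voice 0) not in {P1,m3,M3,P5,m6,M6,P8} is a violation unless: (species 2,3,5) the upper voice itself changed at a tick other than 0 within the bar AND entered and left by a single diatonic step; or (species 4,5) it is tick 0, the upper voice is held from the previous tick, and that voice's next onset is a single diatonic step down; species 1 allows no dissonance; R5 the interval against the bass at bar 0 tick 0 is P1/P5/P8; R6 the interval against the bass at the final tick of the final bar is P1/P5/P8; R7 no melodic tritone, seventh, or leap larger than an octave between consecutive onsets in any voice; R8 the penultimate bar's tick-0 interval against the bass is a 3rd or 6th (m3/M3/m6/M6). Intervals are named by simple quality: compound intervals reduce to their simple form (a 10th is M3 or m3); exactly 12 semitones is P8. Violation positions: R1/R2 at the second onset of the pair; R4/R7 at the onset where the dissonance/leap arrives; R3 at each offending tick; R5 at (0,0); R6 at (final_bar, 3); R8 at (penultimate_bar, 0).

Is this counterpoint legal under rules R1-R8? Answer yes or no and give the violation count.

bar 0: v0=A3 v1=A4 (P8)
bar 1: v0=B3 v1=G4 (m6)
bar 2: v0=D4 v1=F4 (m3)
bar 3: v0=E4 v1=G4 (m3)
bar 4: v0=E4 v1=B4 (P5)
bar 5: v0=C4 v1=E4 (M3)
bar 6: v0=B3 v1=G4 (m6)
bar 7: v0=A3 v1=A4 (P8)
  R7 @ bar2.0: B4->F4 leap 6st
  R7 @ bar2.3: F4->B4 leap 6st
  R4 @ bar6.2: B3/F4 TT untreated

No (3 violations)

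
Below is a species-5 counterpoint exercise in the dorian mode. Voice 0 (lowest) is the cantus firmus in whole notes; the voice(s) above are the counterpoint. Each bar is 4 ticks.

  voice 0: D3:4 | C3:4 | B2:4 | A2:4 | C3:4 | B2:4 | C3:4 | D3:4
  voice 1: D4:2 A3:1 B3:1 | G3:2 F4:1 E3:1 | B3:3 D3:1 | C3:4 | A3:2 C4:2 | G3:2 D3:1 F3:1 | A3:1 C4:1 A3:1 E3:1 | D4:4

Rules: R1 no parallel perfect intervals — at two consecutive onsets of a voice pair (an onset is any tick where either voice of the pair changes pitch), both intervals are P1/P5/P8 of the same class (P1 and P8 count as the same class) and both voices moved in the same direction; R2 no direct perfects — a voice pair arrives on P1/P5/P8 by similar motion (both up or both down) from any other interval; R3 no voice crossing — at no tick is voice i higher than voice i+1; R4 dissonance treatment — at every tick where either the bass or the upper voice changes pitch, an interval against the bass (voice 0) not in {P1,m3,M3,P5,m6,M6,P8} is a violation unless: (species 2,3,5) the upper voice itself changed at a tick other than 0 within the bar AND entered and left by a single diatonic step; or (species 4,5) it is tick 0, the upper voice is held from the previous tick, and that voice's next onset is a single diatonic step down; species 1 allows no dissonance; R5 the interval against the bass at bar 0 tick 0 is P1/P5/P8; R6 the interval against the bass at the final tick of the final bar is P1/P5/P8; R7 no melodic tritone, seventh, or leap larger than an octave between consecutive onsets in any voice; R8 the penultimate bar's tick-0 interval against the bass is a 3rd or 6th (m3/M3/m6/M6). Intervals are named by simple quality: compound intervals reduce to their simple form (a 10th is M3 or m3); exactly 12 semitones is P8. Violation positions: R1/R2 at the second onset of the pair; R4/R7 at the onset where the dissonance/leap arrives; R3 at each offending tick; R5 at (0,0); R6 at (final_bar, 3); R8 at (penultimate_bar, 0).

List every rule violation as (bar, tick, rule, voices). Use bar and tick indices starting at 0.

(1, 0, R2, (0, 1))
(1, 2, R4, (0, 1))
(1, 2, R7, (1,))
(1, 3, R7, (1,))
(5, 3, R4, (0, 1))
(7, 0, R2, (0, 1))
(7, 0, R7, (1,))

bar 0: v0=D3 v1=D4 downbeat P8
bar 1: v0=C3 v1=G3 downbeat P5
bar 2: v0=B2 v1=B3 downbeat P8
bar 3: v0=A2 v1=C3 downbeat m3
bar 4: v0=C3 v1=A3 downbeat M6
bar 5: v0=B2 v1=G3 downbeat m6
bar 6: v0=C3 v1=A3 downbeat M6
bar 7: v0=D3 v1=D4 downbeat P8
  -> R2 @ bar 1 tick 0 v(0, 1): D3/B3 M6 -> C3/G3 P5 similar
  -> R4 @ bar 1 tick 2 v(0, 1): C3/F4 P4 untreated
  -> R7 @ bar 1 tick 2 v(1,): G3->F4 leap 10st
  -> R7 @ bar 1 tick 3 v(1,): F4->E3 leap 13st
  -> R4 @ bar 5 tick 3 v(0, 1): B2/F3 TT untreated
  -> R2 @ bar 7 tick 0 v(0, 1): C3/E3 M3 -> D3/D4 P8 similar
  -> R7 @ bar 7 tick 0 v(1,): E3->D4 leap 10st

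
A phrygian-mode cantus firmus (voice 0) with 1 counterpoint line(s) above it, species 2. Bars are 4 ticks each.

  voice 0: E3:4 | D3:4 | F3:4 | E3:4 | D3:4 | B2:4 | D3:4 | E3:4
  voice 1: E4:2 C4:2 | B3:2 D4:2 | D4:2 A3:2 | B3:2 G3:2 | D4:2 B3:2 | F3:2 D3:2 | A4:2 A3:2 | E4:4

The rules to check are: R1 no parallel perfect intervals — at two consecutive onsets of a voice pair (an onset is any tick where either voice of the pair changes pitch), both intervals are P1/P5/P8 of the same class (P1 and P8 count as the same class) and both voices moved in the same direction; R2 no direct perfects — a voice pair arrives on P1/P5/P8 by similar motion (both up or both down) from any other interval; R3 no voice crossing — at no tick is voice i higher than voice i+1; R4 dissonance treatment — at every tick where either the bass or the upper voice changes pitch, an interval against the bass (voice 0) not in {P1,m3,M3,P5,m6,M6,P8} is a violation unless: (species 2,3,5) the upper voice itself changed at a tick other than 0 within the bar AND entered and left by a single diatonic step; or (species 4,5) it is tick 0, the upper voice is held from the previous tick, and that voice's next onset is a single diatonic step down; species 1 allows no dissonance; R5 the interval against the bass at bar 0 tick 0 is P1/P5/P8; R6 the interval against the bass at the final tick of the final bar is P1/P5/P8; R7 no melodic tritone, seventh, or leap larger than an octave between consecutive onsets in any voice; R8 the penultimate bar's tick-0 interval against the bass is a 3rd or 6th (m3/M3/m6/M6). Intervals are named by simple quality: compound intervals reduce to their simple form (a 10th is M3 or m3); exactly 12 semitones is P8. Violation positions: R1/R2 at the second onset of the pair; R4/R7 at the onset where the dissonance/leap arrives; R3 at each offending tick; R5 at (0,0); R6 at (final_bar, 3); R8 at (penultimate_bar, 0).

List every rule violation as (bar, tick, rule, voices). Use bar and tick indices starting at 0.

(5, 0, R4, (0, 1))
(5, 0, R7, (1,))
(6, 0, R2, (0, 1))
(6, 0, R7, (1,))
(6, 0, R8, (0, 1))
(7, 0, R2, (0, 1))

bar 0: v0=E3 v1=E4 downbeat P8
bar 1: v0=D3 v1=B3 downbeat M6
bar 2: v0=F3 v1=D4 downbeat M6
bar 3: v0=E3 v1=B3 downbeat P5
bar 4: v0=D3 v1=D4 downbeat P8
bar 5: v0=B2 v1=F3 downbeat TT
bar 6: v0=D3 v1=A4 downbeat P5
bar 7: v0=E3 v1=E4 downbeat P8
  -> R4 @ bar 5 tick 0 v(0, 1): B2/F3 TT untreated
  -> R7 @ bar 5 tick 0 v(1,): B3->F3 leap 6st
  -> R2 @ bar 6 tick 0 v(0, 1): B2/D3 m3 -> D3/A4 P5 similar
  -> R7 @ bar 6 tick 0 v(1,): D3->A4 leap 19st
  -> R8 @ bar 6 tick 0 v(0, 1): penult P5 not 3rd/6th
  -> R2 @ bar 7 tick 0 v(0, 1): D3/A3 P5 -> E3/E4 P8 similar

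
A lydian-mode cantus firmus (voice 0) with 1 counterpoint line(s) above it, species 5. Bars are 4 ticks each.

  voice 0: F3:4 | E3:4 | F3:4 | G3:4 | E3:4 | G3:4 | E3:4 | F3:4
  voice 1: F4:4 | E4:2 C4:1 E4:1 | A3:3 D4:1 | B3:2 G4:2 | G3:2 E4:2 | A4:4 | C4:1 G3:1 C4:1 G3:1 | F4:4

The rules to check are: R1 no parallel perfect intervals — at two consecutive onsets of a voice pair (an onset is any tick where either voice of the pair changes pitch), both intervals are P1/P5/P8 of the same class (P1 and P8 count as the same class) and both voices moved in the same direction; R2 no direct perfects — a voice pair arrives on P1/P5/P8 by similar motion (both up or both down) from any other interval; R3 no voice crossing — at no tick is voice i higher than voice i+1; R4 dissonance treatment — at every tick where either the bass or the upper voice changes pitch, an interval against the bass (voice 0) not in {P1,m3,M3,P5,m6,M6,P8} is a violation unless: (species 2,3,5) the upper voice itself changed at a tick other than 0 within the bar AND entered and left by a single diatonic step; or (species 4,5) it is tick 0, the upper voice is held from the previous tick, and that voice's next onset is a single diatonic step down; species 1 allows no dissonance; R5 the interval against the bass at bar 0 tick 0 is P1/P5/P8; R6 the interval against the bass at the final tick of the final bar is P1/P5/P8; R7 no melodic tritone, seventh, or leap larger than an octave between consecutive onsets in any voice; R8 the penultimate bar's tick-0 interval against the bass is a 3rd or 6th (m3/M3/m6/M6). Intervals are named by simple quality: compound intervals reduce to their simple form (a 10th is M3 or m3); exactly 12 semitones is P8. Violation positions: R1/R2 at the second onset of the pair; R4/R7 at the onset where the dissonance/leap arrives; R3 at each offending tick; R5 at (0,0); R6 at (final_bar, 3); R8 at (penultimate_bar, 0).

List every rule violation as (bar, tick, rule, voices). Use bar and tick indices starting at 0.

(1, 0, R1, (0, 1))
(5, 0, R4, (0, 1))
(7, 0, R2, (0, 1))
(7, 0, R7, (1,))

bar 0: v0=F3 v1=F4 downbeat P8
bar 1: v0=E3 v1=E4 downbeat P8
bar 2: v0=F3 v1=A3 downbeat M3
bar 3: v0=G3 v1=B3 downbeat M3
bar 4: v0=E3 v1=G3 downbeat m3
bar 5: v0=G3 v1=A4 downbeat M2
bar 6: v0=E3 v1=C4 downbeat m6
bar 7: v0=F3 v1=F4 downbeat P8
  -> R1 @ bar 1 tick 0 v(0, 1): F3/F4 P8 -> E3/E4 P8 similar
  -> R4 @ bar 5 tick 0 v(0, 1): G3/A4 M2 untreated
  -> R2 @ bar 7 tick 0 v(0, 1): E3/G3 m3 -> F3/F4 P8 similar
  -> R7 @ bar 7 tick 0 v(1,): G3->F4 leap 10st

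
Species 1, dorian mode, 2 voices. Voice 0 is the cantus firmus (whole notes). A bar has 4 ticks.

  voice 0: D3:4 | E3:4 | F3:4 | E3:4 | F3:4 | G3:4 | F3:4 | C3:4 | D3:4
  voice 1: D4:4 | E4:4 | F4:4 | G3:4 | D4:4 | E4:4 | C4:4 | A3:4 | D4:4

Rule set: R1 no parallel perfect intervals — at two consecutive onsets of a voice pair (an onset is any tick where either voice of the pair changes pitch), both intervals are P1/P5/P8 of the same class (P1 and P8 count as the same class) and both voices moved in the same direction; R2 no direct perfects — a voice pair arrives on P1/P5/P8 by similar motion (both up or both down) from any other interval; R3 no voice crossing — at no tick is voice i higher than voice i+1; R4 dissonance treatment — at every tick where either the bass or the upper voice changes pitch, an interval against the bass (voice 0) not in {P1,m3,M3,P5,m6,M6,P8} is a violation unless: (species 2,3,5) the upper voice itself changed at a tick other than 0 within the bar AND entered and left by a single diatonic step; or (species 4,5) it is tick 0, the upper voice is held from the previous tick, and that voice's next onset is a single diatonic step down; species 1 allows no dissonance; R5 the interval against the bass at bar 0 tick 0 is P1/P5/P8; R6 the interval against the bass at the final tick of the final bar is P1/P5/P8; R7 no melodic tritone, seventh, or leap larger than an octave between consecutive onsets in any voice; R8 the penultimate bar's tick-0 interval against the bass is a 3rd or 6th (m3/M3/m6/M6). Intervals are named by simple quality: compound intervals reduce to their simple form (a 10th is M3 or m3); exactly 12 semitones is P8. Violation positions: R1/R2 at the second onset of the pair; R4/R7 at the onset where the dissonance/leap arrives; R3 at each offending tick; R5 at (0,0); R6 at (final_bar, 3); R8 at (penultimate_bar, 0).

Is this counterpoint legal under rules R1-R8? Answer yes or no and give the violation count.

bar 0: v0=D3 v1=D4 (P8)
bar 1: v0=E3 v1=E4 (P8)
bar 2: v0=F3 v1=F4 (P8)
bar 3: v0=E3 v1=G3 (m3)
bar 4: v0=F3 v1=D4 (M6)
bar 5: v0=G3 v1=E4 (M6)
bar 6: v0=F3 v1=C4 (P5)
bar 7: v0=C3 v1=A3 (M6)
bar 8: v0=D3 v1=D4 (P8)
  R1 @ bar1.0: D3/D4 P8 -> E3/E4 P8 similar
  R1 @ bar2.0: E3/E4 P8 -> F3/F4 P8 similar
  R7 @ bar3.0: F4->G3 leap 10st
  R2 @ bar6.0: G3/E4 M6 -> F3/C4 P5 similar
  R2 @ bar8.0: C3/A3 M6 -> D3/D4 P8 similar

No (5 violations)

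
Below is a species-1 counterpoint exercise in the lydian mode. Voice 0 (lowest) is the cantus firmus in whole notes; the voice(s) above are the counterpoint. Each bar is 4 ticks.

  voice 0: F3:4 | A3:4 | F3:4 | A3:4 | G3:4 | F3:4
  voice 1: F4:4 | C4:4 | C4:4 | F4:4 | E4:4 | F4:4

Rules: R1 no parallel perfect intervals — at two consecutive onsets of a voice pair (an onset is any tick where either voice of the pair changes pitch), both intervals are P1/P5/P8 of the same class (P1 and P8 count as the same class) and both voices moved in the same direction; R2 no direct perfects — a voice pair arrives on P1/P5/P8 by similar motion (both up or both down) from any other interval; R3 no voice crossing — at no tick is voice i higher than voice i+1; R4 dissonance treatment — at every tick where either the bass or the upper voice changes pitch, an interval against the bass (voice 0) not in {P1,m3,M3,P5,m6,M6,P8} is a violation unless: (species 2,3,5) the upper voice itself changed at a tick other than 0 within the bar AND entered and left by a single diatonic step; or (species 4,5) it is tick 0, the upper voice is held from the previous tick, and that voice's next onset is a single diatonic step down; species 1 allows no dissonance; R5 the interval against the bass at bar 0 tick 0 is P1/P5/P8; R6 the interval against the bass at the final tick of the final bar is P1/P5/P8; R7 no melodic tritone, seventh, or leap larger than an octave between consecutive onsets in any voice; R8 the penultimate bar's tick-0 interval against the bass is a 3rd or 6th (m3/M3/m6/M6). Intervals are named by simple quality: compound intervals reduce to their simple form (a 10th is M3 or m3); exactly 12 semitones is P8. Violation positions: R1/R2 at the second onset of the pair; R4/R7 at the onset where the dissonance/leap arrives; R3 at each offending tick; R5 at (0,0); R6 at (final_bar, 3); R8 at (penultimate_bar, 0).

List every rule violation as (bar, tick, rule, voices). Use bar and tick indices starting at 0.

No violations across 6 bars (F3..F3 vs F4..F4).

bar 0: v0=F3 v1=F4 downbeat P8
bar 1: v0=A3 v1=C4 downbeat m3
bar 2: v0=F3 v1=C4 downbeat P5
bar 3: v0=A3 v1=F4 downbeat m6
bar 4: v0=G3 v1=E4 downbeat M6
bar 5: v0=F3 v1=F4 downbeat P8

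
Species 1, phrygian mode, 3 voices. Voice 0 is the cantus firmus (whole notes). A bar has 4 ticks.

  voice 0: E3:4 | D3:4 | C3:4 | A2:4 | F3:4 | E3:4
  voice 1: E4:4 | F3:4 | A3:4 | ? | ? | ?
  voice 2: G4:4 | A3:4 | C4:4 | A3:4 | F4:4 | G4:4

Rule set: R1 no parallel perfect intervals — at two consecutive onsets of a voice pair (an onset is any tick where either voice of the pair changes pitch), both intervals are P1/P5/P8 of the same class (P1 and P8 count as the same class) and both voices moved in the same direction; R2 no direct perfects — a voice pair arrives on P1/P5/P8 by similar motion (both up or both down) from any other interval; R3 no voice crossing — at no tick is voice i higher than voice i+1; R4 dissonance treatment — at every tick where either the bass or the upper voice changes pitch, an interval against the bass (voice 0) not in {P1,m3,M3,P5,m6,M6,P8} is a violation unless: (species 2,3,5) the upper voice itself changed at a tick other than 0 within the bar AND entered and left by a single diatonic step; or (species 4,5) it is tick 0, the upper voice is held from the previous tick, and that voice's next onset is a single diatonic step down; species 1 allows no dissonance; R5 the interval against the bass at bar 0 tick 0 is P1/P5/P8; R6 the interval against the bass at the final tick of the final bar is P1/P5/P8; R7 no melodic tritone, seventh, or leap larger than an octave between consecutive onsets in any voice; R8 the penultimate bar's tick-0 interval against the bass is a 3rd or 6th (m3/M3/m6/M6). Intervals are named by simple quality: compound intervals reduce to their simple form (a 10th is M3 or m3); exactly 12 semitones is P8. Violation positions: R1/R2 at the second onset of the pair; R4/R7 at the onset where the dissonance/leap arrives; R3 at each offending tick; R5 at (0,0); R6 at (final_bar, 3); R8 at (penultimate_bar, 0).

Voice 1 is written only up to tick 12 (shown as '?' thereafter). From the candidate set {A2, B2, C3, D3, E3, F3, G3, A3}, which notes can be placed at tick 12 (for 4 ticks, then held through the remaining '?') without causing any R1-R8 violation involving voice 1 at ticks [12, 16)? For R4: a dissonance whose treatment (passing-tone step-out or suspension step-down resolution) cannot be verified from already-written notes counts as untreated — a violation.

A2: violates R2
B2: violates R4,R7
C3: legal
D3: violates R2,R4
E3: violates R2
F3: legal
G3: violates R4
A3: legal

{A3, C3, F3}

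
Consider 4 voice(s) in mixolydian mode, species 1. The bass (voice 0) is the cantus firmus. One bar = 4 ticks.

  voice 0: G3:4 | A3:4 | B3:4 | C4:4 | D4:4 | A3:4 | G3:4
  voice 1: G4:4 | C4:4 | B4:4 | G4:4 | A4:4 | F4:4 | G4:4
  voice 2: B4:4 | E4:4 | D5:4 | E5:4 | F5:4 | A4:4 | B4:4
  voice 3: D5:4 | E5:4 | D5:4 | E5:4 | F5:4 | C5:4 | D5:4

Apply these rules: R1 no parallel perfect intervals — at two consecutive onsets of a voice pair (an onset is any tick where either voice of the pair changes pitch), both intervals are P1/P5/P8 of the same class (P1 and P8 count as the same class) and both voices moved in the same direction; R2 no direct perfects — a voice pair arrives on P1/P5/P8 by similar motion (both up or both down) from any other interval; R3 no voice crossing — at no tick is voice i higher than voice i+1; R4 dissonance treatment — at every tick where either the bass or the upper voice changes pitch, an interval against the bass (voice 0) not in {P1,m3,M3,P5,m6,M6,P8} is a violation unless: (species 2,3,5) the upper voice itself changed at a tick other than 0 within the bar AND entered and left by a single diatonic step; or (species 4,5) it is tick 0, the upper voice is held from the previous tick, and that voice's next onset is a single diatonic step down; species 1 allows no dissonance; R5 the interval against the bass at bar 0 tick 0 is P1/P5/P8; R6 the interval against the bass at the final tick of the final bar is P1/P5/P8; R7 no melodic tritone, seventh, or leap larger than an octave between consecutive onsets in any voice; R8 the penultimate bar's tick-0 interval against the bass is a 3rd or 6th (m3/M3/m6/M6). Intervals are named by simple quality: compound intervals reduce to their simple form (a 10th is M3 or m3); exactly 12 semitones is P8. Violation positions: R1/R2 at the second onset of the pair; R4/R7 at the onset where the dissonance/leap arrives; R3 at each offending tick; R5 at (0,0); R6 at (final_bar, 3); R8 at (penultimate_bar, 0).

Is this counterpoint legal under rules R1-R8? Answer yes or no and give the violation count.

bar 0: v0=G3 v1=G4 v2=B4 v3=D5 (P5)
bar 1: v0=A3 v1=C4 v2=E4 v3=E5 (P5)
bar 2: v0=B3 v1=B4 v2=D5 v3=D5 (m3)
bar 3: v0=C4 v1=G4 v2=E5 v3=E5 (M3)
bar 4: v0=D4 v1=A4 v2=F5 v3=F5 (m3)
bar 5: v0=A3 v1=F4 v2=A4 v3=C5 (m3)
bar 6: v0=G3 v1=G4 v2=B4 v3=D5 (P5)
  R5 @ bar0.0: opens on M3
  R1 @ bar1.0: G3/D5 P5 -> A3/E5 P5 similar
  R2 @ bar2.0: A3/C4 m3 -> B3/B4 P8 similar
  R7 @ bar2.0: C4->B4 leap 11st
  R7 @ bar2.0: E4->D5 leap 10st
  R1 @ bar3.0: D5/D5 P1 -> E5/E5 P1 similar
  R1 @ bar4.0: C4/G4 P5 -> D4/A4 P5 similar
  R1 @ bar4.0: E5/E5 P1 -> F5/F5 P1 similar
  R2 @ bar5.0: D4/F5 m3 -> A3/A4 P8 similar
  R2 @ bar5.0: A4/F5 m6 -> F4/C5 P5 similar
  R8 @ bar5.0: penult P8 not 3rd/6th
  R1 @ bar6.0: F4/C5 P5 -> G4/D5 P5 similar
  R6 @ bar6.3: closes on M3

No (13 violations)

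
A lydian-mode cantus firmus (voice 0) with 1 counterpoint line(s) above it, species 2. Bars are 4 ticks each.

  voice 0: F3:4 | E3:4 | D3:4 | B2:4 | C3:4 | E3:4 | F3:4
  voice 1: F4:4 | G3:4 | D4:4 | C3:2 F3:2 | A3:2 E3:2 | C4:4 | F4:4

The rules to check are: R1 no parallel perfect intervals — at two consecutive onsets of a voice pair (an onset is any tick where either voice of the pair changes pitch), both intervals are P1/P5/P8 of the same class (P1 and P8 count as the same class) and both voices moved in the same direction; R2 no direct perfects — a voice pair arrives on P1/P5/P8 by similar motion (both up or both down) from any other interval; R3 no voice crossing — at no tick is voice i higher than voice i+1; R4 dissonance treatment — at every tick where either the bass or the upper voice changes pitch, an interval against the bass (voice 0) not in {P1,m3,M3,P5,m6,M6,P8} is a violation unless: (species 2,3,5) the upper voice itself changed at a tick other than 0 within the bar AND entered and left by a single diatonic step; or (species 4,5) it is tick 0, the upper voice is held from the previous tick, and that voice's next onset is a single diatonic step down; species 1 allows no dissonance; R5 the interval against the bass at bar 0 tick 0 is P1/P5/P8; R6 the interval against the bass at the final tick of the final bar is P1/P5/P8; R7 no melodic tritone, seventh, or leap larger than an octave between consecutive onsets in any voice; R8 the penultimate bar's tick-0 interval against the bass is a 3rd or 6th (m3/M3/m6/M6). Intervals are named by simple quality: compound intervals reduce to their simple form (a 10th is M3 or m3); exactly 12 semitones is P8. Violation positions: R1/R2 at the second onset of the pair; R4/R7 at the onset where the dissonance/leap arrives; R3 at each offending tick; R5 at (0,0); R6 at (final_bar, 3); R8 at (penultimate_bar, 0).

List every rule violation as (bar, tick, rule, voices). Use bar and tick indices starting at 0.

bar 0: v0=F3 v1=F4 downbeat P8
bar 1: v0=E3 v1=G3 downbeat m3
bar 2: v0=D3 v1=D4 downbeat P8
bar 3: v0=B2 v1=C3 downbeat m2
bar 4: v0=C3 v1=A3 downbeat M6
bar 5: v0=E3 v1=C4 downbeat m6
bar 6: v0=F3 v1=F4 downbeat P8
  -> R7 @ bar 1 tick 0 v(1,): F4->G3 leap 10st
  -> R4 @ bar 3 tick 0 v(0, 1): B2/C3 m2 untreated
  -> R7 @ bar 3 tick 0 v(1,): D4->C3 leap 14st
  -> R4 @ bar 3 tick 2 v(0, 1): B2/F3 TT untreated
  -> R2 @ bar 6 tick 0 v(0, 1): E3/C4 m6 -> F3/F4 P8 similar

(1, 0, R7, (1,))
(3, 0, R4, (0, 1))
(3, 0, R7, (1,))
(3, 2, R4, (0, 1))
(6, 0, R2, (0, 1))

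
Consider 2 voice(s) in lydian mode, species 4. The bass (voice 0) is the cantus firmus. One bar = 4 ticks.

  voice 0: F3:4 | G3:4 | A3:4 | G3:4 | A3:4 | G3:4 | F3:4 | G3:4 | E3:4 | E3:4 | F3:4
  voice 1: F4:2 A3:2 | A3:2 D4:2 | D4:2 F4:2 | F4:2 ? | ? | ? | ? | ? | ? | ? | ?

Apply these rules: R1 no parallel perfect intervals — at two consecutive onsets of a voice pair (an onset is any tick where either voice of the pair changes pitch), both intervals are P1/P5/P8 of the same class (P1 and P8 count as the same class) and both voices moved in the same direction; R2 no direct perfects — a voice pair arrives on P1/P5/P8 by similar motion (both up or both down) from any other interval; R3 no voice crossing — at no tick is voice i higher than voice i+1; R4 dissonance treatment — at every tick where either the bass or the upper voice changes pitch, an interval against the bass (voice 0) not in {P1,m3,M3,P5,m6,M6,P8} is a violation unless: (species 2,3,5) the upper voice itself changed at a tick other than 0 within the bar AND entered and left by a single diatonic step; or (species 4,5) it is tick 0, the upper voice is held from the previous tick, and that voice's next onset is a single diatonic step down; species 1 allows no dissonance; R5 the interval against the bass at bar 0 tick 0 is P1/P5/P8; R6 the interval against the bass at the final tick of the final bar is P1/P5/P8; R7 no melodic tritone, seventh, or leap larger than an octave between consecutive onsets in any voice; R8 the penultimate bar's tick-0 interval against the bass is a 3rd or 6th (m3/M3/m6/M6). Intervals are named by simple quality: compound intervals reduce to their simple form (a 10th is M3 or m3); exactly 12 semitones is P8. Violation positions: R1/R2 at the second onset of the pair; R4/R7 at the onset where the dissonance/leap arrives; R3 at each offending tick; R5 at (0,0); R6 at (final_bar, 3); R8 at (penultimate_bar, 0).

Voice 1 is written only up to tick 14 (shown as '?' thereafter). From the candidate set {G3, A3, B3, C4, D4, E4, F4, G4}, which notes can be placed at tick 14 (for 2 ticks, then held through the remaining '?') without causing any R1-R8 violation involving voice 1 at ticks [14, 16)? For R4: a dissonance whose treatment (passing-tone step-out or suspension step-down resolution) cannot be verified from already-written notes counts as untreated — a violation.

{D4, E4, F4, G4}

G3: violates R7
A3: violates R4
B3: violates R7
C4: violates R4
D4: legal
E4: legal
F4: legal
G4: legal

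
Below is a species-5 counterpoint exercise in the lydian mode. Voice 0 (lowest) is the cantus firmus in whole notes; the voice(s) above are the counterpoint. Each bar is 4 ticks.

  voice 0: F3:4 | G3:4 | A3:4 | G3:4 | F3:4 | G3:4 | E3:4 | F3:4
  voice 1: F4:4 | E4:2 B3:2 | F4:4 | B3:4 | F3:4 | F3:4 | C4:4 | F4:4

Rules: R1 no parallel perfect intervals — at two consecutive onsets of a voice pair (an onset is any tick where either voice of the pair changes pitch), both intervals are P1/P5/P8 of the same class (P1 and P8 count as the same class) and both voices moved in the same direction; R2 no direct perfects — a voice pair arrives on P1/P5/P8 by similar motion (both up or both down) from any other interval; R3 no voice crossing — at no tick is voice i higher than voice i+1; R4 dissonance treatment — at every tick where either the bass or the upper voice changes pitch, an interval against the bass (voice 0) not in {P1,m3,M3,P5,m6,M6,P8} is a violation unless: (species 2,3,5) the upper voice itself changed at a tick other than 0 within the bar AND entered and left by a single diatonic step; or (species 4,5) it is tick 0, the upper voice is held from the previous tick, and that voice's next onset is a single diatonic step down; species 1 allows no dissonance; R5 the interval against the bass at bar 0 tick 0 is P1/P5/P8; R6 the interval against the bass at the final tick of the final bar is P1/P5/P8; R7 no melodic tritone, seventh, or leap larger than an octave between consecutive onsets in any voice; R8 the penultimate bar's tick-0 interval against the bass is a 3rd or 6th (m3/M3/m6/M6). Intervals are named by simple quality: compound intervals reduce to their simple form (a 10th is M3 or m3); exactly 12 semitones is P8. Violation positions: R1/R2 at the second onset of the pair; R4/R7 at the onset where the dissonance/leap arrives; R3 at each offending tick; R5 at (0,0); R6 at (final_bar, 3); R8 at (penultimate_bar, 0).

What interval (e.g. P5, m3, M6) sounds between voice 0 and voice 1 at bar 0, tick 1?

voice 0=F3 voice 1=F4 -> P8

P8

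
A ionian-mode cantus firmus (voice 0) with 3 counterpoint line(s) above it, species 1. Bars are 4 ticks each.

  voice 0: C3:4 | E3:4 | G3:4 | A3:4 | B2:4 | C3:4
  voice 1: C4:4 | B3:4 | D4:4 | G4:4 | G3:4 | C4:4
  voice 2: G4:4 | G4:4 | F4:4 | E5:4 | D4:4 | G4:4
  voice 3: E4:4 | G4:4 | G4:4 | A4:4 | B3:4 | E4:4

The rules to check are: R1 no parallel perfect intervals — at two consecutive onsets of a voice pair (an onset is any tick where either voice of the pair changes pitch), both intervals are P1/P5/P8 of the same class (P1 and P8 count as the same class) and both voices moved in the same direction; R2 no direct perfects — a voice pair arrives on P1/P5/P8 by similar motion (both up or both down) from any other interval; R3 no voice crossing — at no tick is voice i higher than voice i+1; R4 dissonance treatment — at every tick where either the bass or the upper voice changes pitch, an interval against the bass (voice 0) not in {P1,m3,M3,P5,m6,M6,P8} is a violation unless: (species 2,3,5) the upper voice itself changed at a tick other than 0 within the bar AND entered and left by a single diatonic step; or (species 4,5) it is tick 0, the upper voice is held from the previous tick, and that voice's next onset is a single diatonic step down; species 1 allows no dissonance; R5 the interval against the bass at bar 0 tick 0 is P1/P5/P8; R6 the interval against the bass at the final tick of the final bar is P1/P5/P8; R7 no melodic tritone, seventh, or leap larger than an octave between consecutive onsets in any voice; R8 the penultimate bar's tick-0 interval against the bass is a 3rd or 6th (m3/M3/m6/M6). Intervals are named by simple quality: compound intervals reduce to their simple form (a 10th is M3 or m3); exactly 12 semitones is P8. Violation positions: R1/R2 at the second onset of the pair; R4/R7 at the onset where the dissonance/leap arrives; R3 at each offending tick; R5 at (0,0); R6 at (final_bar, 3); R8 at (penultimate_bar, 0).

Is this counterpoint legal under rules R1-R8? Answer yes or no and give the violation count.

No (34 violations)

bar 0: v0=C3 v1=C4 v2=G4 v3=E4 (M3)
bar 1: v0=E3 v1=B3 v2=G4 v3=G4 (m3)
bar 2: v0=G3 v1=D4 v2=F4 v3=G4 (P8)
bar 3: v0=A3 v1=G4 v2=E5 v3=A4 (P8)
bar 4: v0=B2 v1=G3 v2=D4 v3=B3 (P8)
bar 5: v0=C3 v1=C4 v2=G4 v3=E4 (M3)
  R3 @ bar0.0: G4 above E4
  R5 @ bar0.0: opens on M3
  R3 @ bar0.1: G4 above E4
  R3 @ bar0.2: G4 above E4
  R3 @ bar0.3: G4 above E4
  R1 @ bar2.0: E3/B3 P5 -> G3/D4 P5 similar
  R4 @ bar2.0: G3/F4 m7 untreated
  R1 @ bar3.0: G3/G4 P8 -> A3/A4 P8 similar
  R2 @ bar3.0: G3/F4 m7 -> A3/E5 P5 similar
  R2 @ bar3.0: F4/G4 M2 -> E5/A4 P5 similar
  R3 @ bar3.0: E5 above A4
  R4 @ bar3.0: A3/G4 m7 untreated
  R7 @ bar3.0: F4->E5 leap 11st
  R3 @ bar3.1: E5 above A4
  R3 @ bar3.2: E5 above A4
  R3 @ bar3.3: E5 above A4
  R1 @ bar4.0: A3/A4 P8 -> B2/B3 P8 similar
  R2 @ bar4.0: G4/E5 M6 -> G3/D4 P5 similar
  R3 @ bar4.0: D4 above B3
  R7 @ bar4.0: A3->B2 leap 10st
  R7 @ bar4.0: E5->D4 leap 14st
  R7 @ bar4.0: A4->B3 leap 10st
  R8 @ bar4.0: penult P8 not 3rd/6th
  R3 @ bar4.1: D4 above B3
  R3 @ bar4.2: D4 above B3
  R3 @ bar4.3: D4 above B3
  R1 @ bar5.0: G3/D4 P5 -> C4/G4 P5 similar
  R2 @ bar5.0: B2/G3 m6 -> C3/C4 P8 similar
  R2 @ bar5.0: B2/D4 m3 -> C3/G4 P5 similar
  R3 @ bar5.0: G4 above E4
  R3 @ bar5.1: G4 above E4
  R3 @ bar5.2: G4 above E4
  R3 @ bar5.3: G4 above E4
  R6 @ bar5.3: closes on M3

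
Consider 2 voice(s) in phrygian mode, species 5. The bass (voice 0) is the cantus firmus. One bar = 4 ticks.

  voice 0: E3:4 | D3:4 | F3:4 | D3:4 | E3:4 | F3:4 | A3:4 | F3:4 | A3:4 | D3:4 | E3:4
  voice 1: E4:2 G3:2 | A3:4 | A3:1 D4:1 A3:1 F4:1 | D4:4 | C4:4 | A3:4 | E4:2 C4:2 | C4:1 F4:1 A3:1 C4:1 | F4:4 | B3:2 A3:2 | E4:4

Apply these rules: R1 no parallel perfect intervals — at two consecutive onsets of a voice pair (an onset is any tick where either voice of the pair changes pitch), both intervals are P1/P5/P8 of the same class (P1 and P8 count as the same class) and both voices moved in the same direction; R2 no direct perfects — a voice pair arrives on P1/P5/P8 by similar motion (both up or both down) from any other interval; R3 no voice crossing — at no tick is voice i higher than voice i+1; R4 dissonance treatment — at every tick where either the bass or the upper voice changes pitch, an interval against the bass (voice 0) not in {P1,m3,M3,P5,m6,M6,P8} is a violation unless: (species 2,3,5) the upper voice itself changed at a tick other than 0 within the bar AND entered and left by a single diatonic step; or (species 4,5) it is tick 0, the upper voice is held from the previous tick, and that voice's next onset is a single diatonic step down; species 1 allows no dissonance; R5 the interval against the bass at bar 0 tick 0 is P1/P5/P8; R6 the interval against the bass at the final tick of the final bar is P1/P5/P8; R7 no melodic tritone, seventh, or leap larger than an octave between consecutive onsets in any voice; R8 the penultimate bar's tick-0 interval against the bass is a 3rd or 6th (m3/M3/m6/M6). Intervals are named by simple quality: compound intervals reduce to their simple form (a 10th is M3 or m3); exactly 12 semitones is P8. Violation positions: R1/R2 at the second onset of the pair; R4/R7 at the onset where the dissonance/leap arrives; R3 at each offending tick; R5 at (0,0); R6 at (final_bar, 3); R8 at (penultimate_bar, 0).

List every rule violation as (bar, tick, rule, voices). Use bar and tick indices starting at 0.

bar 0: v0=E3 v1=E4 downbeat P8
bar 1: v0=D3 v1=A3 downbeat P5
bar 2: v0=F3 v1=A3 downbeat M3
bar 3: v0=D3 v1=D4 downbeat P8
bar 4: v0=E3 v1=C4 downbeat m6
bar 5: v0=F3 v1=A3 downbeat M3
bar 6: v0=A3 v1=E4 downbeat P5
bar 7: v0=F3 v1=C4 downbeat P5
bar 8: v0=A3 v1=F4 downbeat m6
bar 9: v0=D3 v1=B3 downbeat M6
bar 10: v0=E3 v1=E4 downbeat P8
  -> R1 @ bar 3 tick 0 v(0, 1): F3/F4 P8 -> D3/D4 P8 similar
  -> R2 @ bar 6 tick 0 v(0, 1): F3/A3 M3 -> A3/E4 P5 similar
  -> R7 @ bar 9 tick 0 v(1,): F4->B3 leap 6st
  -> R2 @ bar 10 tick 0 v(0, 1): D3/A3 P5 -> E3/E4 P8 similar

(3, 0, R1, (0, 1))
(6, 0, R2, (0, 1))
(9, 0, R7, (1,))
(10, 0, R2, (0, 1))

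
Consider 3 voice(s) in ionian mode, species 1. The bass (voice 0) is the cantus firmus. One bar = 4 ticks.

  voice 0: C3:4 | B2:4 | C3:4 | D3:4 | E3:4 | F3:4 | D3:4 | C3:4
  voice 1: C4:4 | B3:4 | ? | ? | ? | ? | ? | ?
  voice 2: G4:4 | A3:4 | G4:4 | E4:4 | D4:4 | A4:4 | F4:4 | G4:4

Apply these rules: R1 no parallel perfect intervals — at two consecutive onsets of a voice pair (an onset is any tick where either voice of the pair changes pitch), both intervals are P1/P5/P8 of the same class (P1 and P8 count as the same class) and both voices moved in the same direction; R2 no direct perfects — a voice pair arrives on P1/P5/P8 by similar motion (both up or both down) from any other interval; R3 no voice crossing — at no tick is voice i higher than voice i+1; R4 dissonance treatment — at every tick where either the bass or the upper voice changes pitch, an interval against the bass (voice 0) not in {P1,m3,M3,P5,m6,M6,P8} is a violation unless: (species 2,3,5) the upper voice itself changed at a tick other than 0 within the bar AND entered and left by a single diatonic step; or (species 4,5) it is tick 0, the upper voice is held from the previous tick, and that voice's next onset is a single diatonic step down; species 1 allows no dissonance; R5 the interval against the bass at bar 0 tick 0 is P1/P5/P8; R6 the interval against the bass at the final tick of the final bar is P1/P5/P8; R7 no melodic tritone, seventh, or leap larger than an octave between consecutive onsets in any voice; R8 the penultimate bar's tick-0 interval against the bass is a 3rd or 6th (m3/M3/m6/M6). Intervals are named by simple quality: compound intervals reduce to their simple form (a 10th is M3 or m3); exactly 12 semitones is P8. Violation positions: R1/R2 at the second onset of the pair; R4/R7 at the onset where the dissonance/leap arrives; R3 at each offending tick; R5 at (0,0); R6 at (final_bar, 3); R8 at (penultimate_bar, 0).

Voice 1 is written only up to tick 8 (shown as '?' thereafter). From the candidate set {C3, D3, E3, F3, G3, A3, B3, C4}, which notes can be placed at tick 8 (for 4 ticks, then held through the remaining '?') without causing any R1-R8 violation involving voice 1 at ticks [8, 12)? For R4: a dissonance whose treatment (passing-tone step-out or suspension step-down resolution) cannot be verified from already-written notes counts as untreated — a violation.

C3: violates R7
D3: violates R4
E3: legal
F3: violates R4,R7
G3: legal
A3: legal
B3: violates R4
C4: violates R1,R2

{A3, E3, G3}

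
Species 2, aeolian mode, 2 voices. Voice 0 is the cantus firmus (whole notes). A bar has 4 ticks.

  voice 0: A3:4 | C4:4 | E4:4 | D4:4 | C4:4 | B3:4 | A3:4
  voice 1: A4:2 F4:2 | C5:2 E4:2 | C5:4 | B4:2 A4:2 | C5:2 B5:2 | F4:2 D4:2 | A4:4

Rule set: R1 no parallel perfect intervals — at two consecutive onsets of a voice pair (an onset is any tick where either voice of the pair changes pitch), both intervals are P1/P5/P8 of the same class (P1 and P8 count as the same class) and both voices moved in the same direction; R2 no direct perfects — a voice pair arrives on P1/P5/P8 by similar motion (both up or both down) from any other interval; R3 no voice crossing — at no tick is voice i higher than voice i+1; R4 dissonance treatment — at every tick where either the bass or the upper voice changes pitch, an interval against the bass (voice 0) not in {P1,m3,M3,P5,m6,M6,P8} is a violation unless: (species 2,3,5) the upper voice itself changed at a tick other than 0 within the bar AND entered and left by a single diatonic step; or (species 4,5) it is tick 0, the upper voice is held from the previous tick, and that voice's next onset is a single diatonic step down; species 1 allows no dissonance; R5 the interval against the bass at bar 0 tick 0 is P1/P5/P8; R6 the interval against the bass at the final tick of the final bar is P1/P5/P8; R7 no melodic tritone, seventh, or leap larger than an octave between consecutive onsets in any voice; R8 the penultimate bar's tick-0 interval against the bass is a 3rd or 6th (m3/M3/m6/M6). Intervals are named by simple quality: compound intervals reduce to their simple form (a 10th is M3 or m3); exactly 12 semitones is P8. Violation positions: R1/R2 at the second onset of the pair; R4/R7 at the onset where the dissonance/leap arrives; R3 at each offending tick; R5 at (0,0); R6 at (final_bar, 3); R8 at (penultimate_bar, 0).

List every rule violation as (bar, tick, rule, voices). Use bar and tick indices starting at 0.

bar 0: v0=A3 v1=A4 downbeat P8
bar 1: v0=C4 v1=C5 downbeat P8
bar 2: v0=E4 v1=C5 downbeat m6
bar 3: v0=D4 v1=B4 downbeat M6
bar 4: v0=C4 v1=C5 downbeat P8
bar 5: v0=B3 v1=F4 downbeat TT
bar 6: v0=A3 v1=A4 downbeat P8
  -> R2 @ bar 1 tick 0 v(0, 1): A3/F4 m6 -> C4/C5 P8 similar
  -> R4 @ bar 4 tick 2 v(0, 1): C4/B5 M7 untreated
  -> R7 @ bar 4 tick 2 v(1,): C5->B5 leap 11st
  -> R4 @ bar 5 tick 0 v(0, 1): B3/F4 TT untreated
  -> R7 @ bar 5 tick 0 v(1,): B5->F4 leap 18st
  -> R8 @ bar 5 tick 0 v(0, 1): penult TT not 3rd/6th

(1, 0, R2, (0, 1))
(4, 2, R4, (0, 1))
(4, 2, R7, (1,))
(5, 0, R4, (0, 1))
(5, 0, R7, (1,))
(5, 0, R8, (0, 1))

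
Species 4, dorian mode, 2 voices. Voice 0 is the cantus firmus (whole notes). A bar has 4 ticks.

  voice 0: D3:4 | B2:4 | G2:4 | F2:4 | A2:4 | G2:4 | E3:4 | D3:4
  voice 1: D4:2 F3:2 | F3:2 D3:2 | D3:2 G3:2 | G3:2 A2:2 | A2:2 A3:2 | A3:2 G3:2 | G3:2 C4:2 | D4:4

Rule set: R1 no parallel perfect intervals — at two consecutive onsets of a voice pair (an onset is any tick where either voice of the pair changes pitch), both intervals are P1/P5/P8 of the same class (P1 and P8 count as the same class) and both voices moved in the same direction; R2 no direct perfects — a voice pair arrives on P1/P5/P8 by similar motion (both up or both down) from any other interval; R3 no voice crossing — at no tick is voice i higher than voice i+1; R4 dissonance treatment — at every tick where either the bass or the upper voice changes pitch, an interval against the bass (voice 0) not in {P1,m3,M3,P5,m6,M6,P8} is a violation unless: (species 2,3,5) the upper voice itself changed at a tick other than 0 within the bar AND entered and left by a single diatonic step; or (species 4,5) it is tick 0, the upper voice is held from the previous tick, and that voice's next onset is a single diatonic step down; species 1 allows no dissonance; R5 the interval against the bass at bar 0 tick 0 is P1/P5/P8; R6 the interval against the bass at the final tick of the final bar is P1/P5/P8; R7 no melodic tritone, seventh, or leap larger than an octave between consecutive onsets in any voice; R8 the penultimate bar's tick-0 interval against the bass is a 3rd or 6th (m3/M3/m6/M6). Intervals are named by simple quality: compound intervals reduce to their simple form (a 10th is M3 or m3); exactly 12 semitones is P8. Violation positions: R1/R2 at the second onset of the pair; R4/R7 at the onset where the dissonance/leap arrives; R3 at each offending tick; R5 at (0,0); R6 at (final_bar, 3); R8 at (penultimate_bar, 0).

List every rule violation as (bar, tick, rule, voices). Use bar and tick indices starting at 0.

(1, 0, R4, (0, 1))
(3, 0, R4, (0, 1))
(3, 2, R7, (1,))

bar 0: v0=D3 v1=D4 downbeat P8
bar 1: v0=B2 v1=F3 downbeat TT
bar 2: v0=G2 v1=D3 downbeat P5
bar 3: v0=F2 v1=G3 downbeat M2
bar 4: v0=A2 v1=A2 downbeat P1
bar 5: v0=G2 v1=A3 downbeat M2
bar 6: v0=E3 v1=G3 downbeat m3
bar 7: v0=D3 v1=D4 downbeat P8
  -> R4 @ bar 1 tick 0 v(0, 1): B2/F3 TT untreated
  -> R4 @ bar 3 tick 0 v(0, 1): F2/G3 M2 untreated
  -> R7 @ bar 3 tick 2 v(1,): G3->A2 leap 10st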